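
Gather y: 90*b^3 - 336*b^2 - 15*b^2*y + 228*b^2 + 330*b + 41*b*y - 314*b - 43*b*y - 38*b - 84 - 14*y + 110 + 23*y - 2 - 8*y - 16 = 90*b^3 - 108*b^2 - 22*b + y*(-15*b^2 - 2*b + 1) + 8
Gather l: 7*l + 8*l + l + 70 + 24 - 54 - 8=16*l + 32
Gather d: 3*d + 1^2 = 3*d + 1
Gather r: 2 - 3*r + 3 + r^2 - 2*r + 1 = r^2 - 5*r + 6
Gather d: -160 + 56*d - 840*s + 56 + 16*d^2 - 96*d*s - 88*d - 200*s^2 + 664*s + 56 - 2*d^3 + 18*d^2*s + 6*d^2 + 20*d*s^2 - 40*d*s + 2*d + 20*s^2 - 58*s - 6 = -2*d^3 + d^2*(18*s + 22) + d*(20*s^2 - 136*s - 30) - 180*s^2 - 234*s - 54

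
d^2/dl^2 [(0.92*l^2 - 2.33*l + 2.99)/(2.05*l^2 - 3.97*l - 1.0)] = (-3.5527136788005e-15*l^4 - 4.60880999999998*l^3 + 86.70885*l^2 - 174.66369*l + 126.849382)/(8.615125*l^6 - 50.051775*l^5 + 84.322035*l^4 - 13.739773*l^3 - 41.1327*l^2 - 11.91*l - 1.0)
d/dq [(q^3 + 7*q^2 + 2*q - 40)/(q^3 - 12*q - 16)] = (-7*q^3 - 14*q^2 + 16*q - 256)/(q^5 - 2*q^4 - 20*q^3 + 8*q^2 + 128*q + 128)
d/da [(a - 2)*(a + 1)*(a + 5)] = 3*a^2 + 8*a - 7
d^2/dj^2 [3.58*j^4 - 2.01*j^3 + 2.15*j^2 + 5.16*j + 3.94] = 42.96*j^2 - 12.06*j + 4.3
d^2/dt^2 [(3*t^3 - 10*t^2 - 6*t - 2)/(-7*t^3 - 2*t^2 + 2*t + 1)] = 2*(532*t^6 + 756*t^5 + 1134*t^4 + 844*t^3 + 234*t^2 + 45*t + 10)/(343*t^9 + 294*t^8 - 210*t^7 - 307*t^6 - 24*t^5 + 96*t^4 + 37*t^3 - 6*t^2 - 6*t - 1)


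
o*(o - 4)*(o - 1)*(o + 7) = o^4 + 2*o^3 - 31*o^2 + 28*o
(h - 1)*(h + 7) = h^2 + 6*h - 7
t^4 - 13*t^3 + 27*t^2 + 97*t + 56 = (t - 8)*(t - 7)*(t + 1)^2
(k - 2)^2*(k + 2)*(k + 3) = k^4 + k^3 - 10*k^2 - 4*k + 24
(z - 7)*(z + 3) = z^2 - 4*z - 21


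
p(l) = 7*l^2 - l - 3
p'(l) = 14*l - 1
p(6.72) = 306.39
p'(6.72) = 93.08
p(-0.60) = 0.12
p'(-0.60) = -9.40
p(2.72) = 46.07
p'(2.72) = 37.08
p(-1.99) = 26.71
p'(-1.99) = -28.86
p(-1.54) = 15.14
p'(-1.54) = -22.56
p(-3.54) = 88.26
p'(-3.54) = -50.56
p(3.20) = 65.48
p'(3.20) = 43.80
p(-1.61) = 16.75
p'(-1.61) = -23.54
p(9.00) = 555.00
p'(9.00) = 125.00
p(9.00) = 555.00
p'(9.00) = 125.00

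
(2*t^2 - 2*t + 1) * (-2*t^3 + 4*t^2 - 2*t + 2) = -4*t^5 + 12*t^4 - 14*t^3 + 12*t^2 - 6*t + 2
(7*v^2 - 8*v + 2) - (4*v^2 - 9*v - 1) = 3*v^2 + v + 3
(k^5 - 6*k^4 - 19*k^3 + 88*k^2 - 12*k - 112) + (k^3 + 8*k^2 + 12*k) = k^5 - 6*k^4 - 18*k^3 + 96*k^2 - 112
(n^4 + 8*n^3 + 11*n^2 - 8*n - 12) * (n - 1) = n^5 + 7*n^4 + 3*n^3 - 19*n^2 - 4*n + 12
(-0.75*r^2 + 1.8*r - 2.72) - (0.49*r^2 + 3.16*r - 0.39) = -1.24*r^2 - 1.36*r - 2.33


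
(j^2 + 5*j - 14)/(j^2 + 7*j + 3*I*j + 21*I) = (j - 2)/(j + 3*I)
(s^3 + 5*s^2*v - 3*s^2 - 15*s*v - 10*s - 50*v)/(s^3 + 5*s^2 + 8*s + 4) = (s^2 + 5*s*v - 5*s - 25*v)/(s^2 + 3*s + 2)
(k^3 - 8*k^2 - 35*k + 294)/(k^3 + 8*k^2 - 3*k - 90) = (k^2 - 14*k + 49)/(k^2 + 2*k - 15)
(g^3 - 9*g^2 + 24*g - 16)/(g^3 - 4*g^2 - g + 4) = (g - 4)/(g + 1)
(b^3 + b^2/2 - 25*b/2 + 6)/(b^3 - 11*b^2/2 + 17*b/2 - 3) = (b + 4)/(b - 2)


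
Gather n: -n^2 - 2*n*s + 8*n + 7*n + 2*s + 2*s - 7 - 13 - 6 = -n^2 + n*(15 - 2*s) + 4*s - 26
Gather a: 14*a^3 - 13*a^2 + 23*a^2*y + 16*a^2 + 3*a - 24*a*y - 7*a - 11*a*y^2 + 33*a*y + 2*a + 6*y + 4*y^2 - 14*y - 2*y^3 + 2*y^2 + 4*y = 14*a^3 + a^2*(23*y + 3) + a*(-11*y^2 + 9*y - 2) - 2*y^3 + 6*y^2 - 4*y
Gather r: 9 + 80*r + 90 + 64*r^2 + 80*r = 64*r^2 + 160*r + 99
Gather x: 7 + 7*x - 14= 7*x - 7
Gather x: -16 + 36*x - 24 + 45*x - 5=81*x - 45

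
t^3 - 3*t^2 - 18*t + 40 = (t - 5)*(t - 2)*(t + 4)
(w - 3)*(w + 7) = w^2 + 4*w - 21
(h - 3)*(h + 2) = h^2 - h - 6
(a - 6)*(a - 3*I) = a^2 - 6*a - 3*I*a + 18*I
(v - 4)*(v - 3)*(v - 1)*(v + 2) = v^4 - 6*v^3 + 3*v^2 + 26*v - 24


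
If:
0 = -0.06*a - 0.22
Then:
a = -3.67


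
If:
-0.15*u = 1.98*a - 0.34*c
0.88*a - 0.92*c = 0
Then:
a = -0.0906463478717814*u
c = -0.0867052023121387*u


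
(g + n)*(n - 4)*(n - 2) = g*n^2 - 6*g*n + 8*g + n^3 - 6*n^2 + 8*n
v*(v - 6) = v^2 - 6*v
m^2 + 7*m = m*(m + 7)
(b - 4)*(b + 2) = b^2 - 2*b - 8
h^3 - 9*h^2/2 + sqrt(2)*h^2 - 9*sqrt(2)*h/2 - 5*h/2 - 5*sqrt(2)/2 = (h - 5)*(h + 1/2)*(h + sqrt(2))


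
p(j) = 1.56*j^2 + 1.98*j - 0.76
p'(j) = 3.12*j + 1.98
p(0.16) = -0.40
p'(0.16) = 2.48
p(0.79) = 1.78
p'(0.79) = 4.44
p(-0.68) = -1.39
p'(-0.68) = -0.14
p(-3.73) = 13.56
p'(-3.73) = -9.66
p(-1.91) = 1.15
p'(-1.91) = -3.98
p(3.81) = 29.43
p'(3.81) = 13.87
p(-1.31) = -0.68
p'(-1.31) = -2.11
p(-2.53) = 4.22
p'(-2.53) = -5.91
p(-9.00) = 107.78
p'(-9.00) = -26.10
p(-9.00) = 107.78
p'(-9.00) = -26.10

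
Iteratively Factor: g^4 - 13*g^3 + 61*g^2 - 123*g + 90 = (g - 5)*(g^3 - 8*g^2 + 21*g - 18) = (g - 5)*(g - 3)*(g^2 - 5*g + 6) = (g - 5)*(g - 3)^2*(g - 2)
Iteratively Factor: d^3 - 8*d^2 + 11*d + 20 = (d + 1)*(d^2 - 9*d + 20) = (d - 5)*(d + 1)*(d - 4)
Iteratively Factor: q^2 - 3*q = (q)*(q - 3)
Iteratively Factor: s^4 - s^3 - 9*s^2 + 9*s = (s)*(s^3 - s^2 - 9*s + 9) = s*(s - 3)*(s^2 + 2*s - 3) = s*(s - 3)*(s - 1)*(s + 3)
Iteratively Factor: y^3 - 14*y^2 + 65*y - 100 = (y - 4)*(y^2 - 10*y + 25) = (y - 5)*(y - 4)*(y - 5)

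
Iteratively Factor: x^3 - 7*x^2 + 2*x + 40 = (x - 4)*(x^2 - 3*x - 10) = (x - 5)*(x - 4)*(x + 2)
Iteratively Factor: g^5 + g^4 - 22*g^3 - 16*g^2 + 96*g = (g + 4)*(g^4 - 3*g^3 - 10*g^2 + 24*g) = (g - 2)*(g + 4)*(g^3 - g^2 - 12*g) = g*(g - 2)*(g + 4)*(g^2 - g - 12) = g*(g - 4)*(g - 2)*(g + 4)*(g + 3)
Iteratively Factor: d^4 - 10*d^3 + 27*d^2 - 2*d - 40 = (d - 2)*(d^3 - 8*d^2 + 11*d + 20) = (d - 2)*(d + 1)*(d^2 - 9*d + 20) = (d - 5)*(d - 2)*(d + 1)*(d - 4)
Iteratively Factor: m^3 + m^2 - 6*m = (m - 2)*(m^2 + 3*m) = (m - 2)*(m + 3)*(m)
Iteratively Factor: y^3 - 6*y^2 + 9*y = (y - 3)*(y^2 - 3*y) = y*(y - 3)*(y - 3)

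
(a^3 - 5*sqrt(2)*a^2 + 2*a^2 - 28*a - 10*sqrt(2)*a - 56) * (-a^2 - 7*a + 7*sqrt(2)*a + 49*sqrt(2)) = -a^5 - 9*a^4 + 12*sqrt(2)*a^4 - 56*a^3 + 108*sqrt(2)*a^3 - 378*a^2 - 28*sqrt(2)*a^2 - 1764*sqrt(2)*a - 588*a - 2744*sqrt(2)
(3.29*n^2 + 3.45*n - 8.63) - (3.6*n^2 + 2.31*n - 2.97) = -0.31*n^2 + 1.14*n - 5.66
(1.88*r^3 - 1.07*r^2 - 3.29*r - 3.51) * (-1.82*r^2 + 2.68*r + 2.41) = -3.4216*r^5 + 6.9858*r^4 + 7.651*r^3 - 5.0077*r^2 - 17.3357*r - 8.4591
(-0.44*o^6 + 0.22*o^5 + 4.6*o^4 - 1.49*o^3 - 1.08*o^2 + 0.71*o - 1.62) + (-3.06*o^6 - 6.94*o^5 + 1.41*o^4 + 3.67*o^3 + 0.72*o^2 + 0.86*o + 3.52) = -3.5*o^6 - 6.72*o^5 + 6.01*o^4 + 2.18*o^3 - 0.36*o^2 + 1.57*o + 1.9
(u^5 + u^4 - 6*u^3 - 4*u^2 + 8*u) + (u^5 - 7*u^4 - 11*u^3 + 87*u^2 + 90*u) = 2*u^5 - 6*u^4 - 17*u^3 + 83*u^2 + 98*u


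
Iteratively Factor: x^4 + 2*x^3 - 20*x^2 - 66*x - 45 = (x + 1)*(x^3 + x^2 - 21*x - 45) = (x - 5)*(x + 1)*(x^2 + 6*x + 9) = (x - 5)*(x + 1)*(x + 3)*(x + 3)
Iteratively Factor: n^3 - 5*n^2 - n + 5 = (n + 1)*(n^2 - 6*n + 5) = (n - 1)*(n + 1)*(n - 5)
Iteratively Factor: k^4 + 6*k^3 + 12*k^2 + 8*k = (k + 2)*(k^3 + 4*k^2 + 4*k) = (k + 2)^2*(k^2 + 2*k) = k*(k + 2)^2*(k + 2)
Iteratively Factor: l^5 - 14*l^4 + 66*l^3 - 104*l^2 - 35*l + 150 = (l - 2)*(l^4 - 12*l^3 + 42*l^2 - 20*l - 75) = (l - 5)*(l - 2)*(l^3 - 7*l^2 + 7*l + 15) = (l - 5)*(l - 2)*(l + 1)*(l^2 - 8*l + 15) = (l - 5)*(l - 3)*(l - 2)*(l + 1)*(l - 5)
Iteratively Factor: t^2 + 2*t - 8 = (t - 2)*(t + 4)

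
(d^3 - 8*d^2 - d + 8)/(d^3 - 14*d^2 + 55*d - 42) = (d^2 - 7*d - 8)/(d^2 - 13*d + 42)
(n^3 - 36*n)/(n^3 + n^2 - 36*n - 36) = n/(n + 1)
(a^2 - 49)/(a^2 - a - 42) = (a + 7)/(a + 6)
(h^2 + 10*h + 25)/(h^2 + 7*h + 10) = (h + 5)/(h + 2)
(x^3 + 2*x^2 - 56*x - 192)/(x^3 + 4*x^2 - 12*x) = (x^2 - 4*x - 32)/(x*(x - 2))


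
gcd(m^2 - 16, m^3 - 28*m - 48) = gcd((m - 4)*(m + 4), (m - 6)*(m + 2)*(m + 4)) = m + 4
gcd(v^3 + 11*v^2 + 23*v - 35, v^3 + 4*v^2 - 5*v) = v^2 + 4*v - 5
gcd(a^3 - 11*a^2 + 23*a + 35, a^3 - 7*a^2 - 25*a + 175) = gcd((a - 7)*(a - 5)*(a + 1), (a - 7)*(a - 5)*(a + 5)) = a^2 - 12*a + 35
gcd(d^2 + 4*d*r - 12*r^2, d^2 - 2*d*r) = -d + 2*r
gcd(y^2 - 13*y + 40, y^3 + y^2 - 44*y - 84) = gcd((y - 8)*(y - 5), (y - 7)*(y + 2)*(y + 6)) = 1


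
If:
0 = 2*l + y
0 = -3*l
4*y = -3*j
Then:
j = 0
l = 0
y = 0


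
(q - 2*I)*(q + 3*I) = q^2 + I*q + 6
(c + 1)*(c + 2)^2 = c^3 + 5*c^2 + 8*c + 4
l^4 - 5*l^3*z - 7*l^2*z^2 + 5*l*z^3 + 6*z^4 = (l - 6*z)*(l - z)*(l + z)^2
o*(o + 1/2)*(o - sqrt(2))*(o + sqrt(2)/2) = o^4 - sqrt(2)*o^3/2 + o^3/2 - o^2 - sqrt(2)*o^2/4 - o/2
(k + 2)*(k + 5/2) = k^2 + 9*k/2 + 5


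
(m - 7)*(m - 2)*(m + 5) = m^3 - 4*m^2 - 31*m + 70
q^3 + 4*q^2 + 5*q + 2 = (q + 1)^2*(q + 2)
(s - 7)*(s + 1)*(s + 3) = s^3 - 3*s^2 - 25*s - 21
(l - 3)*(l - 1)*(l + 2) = l^3 - 2*l^2 - 5*l + 6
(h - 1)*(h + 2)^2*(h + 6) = h^4 + 9*h^3 + 18*h^2 - 4*h - 24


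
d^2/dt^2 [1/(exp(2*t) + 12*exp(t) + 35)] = 4*(-(exp(t) + 3)*(exp(2*t) + 12*exp(t) + 35) + 2*(exp(t) + 6)^2*exp(t))*exp(t)/(exp(2*t) + 12*exp(t) + 35)^3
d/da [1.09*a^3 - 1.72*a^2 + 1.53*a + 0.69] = 3.27*a^2 - 3.44*a + 1.53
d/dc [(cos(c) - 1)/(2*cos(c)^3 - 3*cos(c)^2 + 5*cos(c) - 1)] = 4*(9*sin(c)^2 + 9*cos(c) + cos(3*c) - 13)*sin(c)/(6*sin(c)^2 + 13*cos(c) + cos(3*c) - 8)^2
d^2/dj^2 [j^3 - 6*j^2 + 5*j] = 6*j - 12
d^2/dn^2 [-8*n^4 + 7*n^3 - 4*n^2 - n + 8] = -96*n^2 + 42*n - 8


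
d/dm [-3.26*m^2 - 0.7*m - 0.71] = -6.52*m - 0.7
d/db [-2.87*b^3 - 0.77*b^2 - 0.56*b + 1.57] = -8.61*b^2 - 1.54*b - 0.56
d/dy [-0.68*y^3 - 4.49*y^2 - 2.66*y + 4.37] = -2.04*y^2 - 8.98*y - 2.66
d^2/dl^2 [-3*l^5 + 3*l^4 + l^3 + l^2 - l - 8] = -60*l^3 + 36*l^2 + 6*l + 2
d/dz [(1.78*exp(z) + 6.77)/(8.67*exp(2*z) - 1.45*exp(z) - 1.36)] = (-15.4326*exp(2*z) - 117.3918*exp(z) + 7.3957)*exp(z)/(75.1689*exp(4*z) - 25.143*exp(3*z) - 21.4799*exp(2*z) + 3.944*exp(z) + 1.8496)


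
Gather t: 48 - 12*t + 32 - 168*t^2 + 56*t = -168*t^2 + 44*t + 80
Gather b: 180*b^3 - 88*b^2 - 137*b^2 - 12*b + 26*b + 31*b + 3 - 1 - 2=180*b^3 - 225*b^2 + 45*b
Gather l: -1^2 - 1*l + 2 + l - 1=0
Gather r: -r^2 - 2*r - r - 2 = -r^2 - 3*r - 2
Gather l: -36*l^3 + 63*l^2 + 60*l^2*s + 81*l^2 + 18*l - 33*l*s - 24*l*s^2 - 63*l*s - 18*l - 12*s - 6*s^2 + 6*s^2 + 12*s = -36*l^3 + l^2*(60*s + 144) + l*(-24*s^2 - 96*s)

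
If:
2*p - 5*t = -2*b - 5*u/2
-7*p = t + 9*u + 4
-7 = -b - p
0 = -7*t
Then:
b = 13/35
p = 232/35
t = 0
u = -28/5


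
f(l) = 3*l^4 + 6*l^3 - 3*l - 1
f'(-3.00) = -165.00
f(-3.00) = 89.00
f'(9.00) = 10203.00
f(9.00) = 24029.00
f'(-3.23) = -219.59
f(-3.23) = 133.04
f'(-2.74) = -114.71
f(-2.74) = 52.89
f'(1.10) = 34.75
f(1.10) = 8.08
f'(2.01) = 167.17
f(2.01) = 90.66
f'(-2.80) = -125.30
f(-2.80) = 60.08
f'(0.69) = 9.51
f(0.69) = -0.42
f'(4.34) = 1317.00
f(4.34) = 1540.80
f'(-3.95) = -461.71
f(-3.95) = 371.38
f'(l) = 12*l^3 + 18*l^2 - 3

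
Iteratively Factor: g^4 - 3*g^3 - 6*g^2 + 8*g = (g + 2)*(g^3 - 5*g^2 + 4*g) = (g - 1)*(g + 2)*(g^2 - 4*g) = g*(g - 1)*(g + 2)*(g - 4)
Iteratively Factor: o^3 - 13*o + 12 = (o + 4)*(o^2 - 4*o + 3) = (o - 3)*(o + 4)*(o - 1)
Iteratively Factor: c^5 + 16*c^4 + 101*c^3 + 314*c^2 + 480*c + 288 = (c + 4)*(c^4 + 12*c^3 + 53*c^2 + 102*c + 72) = (c + 3)*(c + 4)*(c^3 + 9*c^2 + 26*c + 24) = (c + 3)^2*(c + 4)*(c^2 + 6*c + 8) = (c + 3)^2*(c + 4)^2*(c + 2)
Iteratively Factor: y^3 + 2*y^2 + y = (y)*(y^2 + 2*y + 1) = y*(y + 1)*(y + 1)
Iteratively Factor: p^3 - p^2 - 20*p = (p)*(p^2 - p - 20) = p*(p + 4)*(p - 5)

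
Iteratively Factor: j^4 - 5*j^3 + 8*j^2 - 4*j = (j)*(j^3 - 5*j^2 + 8*j - 4) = j*(j - 2)*(j^2 - 3*j + 2) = j*(j - 2)*(j - 1)*(j - 2)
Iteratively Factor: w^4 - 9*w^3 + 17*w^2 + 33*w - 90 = (w - 5)*(w^3 - 4*w^2 - 3*w + 18) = (w - 5)*(w - 3)*(w^2 - w - 6) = (w - 5)*(w - 3)*(w + 2)*(w - 3)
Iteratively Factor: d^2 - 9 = (d - 3)*(d + 3)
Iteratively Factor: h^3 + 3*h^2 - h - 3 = (h + 3)*(h^2 - 1) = (h - 1)*(h + 3)*(h + 1)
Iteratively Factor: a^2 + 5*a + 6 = (a + 2)*(a + 3)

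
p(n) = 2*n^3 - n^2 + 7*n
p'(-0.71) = 11.44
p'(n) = 6*n^2 - 2*n + 7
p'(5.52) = 178.78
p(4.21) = 160.98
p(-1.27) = -14.60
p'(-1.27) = 19.22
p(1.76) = 20.13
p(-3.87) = -157.99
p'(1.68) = 20.57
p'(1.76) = 22.07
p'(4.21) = 104.92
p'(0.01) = 6.98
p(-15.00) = -7080.00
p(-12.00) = -3684.00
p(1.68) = 18.42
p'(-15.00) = 1387.00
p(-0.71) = -6.19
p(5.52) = 344.56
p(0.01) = 0.07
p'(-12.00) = 895.00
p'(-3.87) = 104.60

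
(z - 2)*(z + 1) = z^2 - z - 2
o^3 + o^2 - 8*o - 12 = (o - 3)*(o + 2)^2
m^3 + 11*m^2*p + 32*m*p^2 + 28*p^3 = (m + 2*p)^2*(m + 7*p)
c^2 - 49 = (c - 7)*(c + 7)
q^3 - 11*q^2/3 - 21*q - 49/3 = (q - 7)*(q + 1)*(q + 7/3)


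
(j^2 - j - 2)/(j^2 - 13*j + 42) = (j^2 - j - 2)/(j^2 - 13*j + 42)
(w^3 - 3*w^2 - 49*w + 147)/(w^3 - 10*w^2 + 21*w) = (w + 7)/w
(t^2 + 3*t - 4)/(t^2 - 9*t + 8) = (t + 4)/(t - 8)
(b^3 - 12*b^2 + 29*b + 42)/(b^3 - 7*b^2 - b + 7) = (b - 6)/(b - 1)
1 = 1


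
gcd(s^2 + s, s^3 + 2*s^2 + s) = s^2 + s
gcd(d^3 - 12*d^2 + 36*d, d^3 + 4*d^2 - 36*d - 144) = d - 6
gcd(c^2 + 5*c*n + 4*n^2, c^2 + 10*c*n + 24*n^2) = c + 4*n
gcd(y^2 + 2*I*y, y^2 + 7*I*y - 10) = y + 2*I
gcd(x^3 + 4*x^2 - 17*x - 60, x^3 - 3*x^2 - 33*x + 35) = x + 5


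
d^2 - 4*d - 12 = (d - 6)*(d + 2)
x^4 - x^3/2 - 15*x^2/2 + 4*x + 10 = (x - 2)^2*(x + 1)*(x + 5/2)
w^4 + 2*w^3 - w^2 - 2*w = w*(w - 1)*(w + 1)*(w + 2)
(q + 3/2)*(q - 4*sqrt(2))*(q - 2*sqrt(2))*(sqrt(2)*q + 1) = sqrt(2)*q^4 - 11*q^3 + 3*sqrt(2)*q^3/2 - 33*q^2/2 + 10*sqrt(2)*q^2 + 16*q + 15*sqrt(2)*q + 24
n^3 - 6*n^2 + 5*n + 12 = (n - 4)*(n - 3)*(n + 1)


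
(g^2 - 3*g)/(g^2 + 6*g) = (g - 3)/(g + 6)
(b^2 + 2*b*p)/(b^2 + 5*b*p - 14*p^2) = b*(b + 2*p)/(b^2 + 5*b*p - 14*p^2)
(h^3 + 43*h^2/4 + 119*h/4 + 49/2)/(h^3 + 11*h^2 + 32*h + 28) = (h + 7/4)/(h + 2)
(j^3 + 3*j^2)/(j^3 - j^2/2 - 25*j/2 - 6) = 2*j^2/(2*j^2 - 7*j - 4)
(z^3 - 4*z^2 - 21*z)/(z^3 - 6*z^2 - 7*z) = (z + 3)/(z + 1)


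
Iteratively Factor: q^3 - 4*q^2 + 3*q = (q - 3)*(q^2 - q) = q*(q - 3)*(q - 1)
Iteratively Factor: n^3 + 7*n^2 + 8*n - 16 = (n - 1)*(n^2 + 8*n + 16) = (n - 1)*(n + 4)*(n + 4)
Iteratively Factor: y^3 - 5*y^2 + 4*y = (y - 4)*(y^2 - y) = y*(y - 4)*(y - 1)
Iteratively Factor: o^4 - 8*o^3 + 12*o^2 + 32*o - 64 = (o - 2)*(o^3 - 6*o^2 + 32) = (o - 4)*(o - 2)*(o^2 - 2*o - 8) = (o - 4)*(o - 2)*(o + 2)*(o - 4)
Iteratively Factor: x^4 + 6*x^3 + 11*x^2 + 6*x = (x)*(x^3 + 6*x^2 + 11*x + 6) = x*(x + 3)*(x^2 + 3*x + 2) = x*(x + 2)*(x + 3)*(x + 1)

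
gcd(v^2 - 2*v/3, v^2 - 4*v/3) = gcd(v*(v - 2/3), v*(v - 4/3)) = v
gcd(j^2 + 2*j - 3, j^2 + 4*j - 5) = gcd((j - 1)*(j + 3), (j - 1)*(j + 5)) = j - 1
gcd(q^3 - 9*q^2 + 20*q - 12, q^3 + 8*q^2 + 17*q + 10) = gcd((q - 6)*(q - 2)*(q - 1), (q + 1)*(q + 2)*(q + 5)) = 1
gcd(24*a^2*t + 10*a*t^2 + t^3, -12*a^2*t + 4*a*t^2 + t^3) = 6*a*t + t^2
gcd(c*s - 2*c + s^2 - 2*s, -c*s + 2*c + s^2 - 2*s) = s - 2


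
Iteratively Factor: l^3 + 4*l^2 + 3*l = (l + 1)*(l^2 + 3*l) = l*(l + 1)*(l + 3)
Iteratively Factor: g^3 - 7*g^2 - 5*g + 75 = (g - 5)*(g^2 - 2*g - 15) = (g - 5)*(g + 3)*(g - 5)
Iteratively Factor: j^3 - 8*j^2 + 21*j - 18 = (j - 3)*(j^2 - 5*j + 6) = (j - 3)^2*(j - 2)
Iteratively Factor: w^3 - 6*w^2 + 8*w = (w - 4)*(w^2 - 2*w) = (w - 4)*(w - 2)*(w)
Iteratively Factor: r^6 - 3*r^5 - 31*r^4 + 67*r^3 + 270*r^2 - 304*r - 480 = (r + 3)*(r^5 - 6*r^4 - 13*r^3 + 106*r^2 - 48*r - 160) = (r - 5)*(r + 3)*(r^4 - r^3 - 18*r^2 + 16*r + 32) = (r - 5)*(r - 4)*(r + 3)*(r^3 + 3*r^2 - 6*r - 8) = (r - 5)*(r - 4)*(r + 3)*(r + 4)*(r^2 - r - 2) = (r - 5)*(r - 4)*(r + 1)*(r + 3)*(r + 4)*(r - 2)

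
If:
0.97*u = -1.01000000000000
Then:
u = -1.04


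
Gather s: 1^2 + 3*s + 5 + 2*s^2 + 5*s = 2*s^2 + 8*s + 6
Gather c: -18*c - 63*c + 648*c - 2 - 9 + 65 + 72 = 567*c + 126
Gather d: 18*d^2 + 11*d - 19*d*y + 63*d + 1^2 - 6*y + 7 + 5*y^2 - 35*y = 18*d^2 + d*(74 - 19*y) + 5*y^2 - 41*y + 8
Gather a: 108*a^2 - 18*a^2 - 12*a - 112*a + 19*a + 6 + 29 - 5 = 90*a^2 - 105*a + 30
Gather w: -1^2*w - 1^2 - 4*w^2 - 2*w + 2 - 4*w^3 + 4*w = -4*w^3 - 4*w^2 + w + 1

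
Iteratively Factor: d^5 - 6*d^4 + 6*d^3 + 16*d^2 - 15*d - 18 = (d + 1)*(d^4 - 7*d^3 + 13*d^2 + 3*d - 18) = (d + 1)^2*(d^3 - 8*d^2 + 21*d - 18) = (d - 3)*(d + 1)^2*(d^2 - 5*d + 6) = (d - 3)*(d - 2)*(d + 1)^2*(d - 3)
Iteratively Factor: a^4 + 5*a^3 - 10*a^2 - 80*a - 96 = (a - 4)*(a^3 + 9*a^2 + 26*a + 24) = (a - 4)*(a + 4)*(a^2 + 5*a + 6) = (a - 4)*(a + 3)*(a + 4)*(a + 2)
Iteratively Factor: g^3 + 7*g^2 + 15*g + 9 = (g + 3)*(g^2 + 4*g + 3) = (g + 3)^2*(g + 1)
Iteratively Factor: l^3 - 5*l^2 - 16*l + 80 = (l - 5)*(l^2 - 16) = (l - 5)*(l + 4)*(l - 4)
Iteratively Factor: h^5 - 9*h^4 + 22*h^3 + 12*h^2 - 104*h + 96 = (h - 3)*(h^4 - 6*h^3 + 4*h^2 + 24*h - 32) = (h - 3)*(h - 2)*(h^3 - 4*h^2 - 4*h + 16) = (h - 3)*(h - 2)*(h + 2)*(h^2 - 6*h + 8) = (h - 4)*(h - 3)*(h - 2)*(h + 2)*(h - 2)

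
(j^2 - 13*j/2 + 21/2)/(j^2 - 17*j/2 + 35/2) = (j - 3)/(j - 5)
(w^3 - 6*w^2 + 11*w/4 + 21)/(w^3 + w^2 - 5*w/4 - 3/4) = (2*w^2 - 15*w + 28)/(2*w^2 - w - 1)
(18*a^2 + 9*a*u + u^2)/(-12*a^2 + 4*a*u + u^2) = (3*a + u)/(-2*a + u)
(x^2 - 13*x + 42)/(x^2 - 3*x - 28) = (x - 6)/(x + 4)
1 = 1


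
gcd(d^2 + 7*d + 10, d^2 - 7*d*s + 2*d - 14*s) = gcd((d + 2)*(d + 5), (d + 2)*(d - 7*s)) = d + 2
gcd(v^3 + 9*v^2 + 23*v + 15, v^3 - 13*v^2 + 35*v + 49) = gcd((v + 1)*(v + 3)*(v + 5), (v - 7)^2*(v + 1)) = v + 1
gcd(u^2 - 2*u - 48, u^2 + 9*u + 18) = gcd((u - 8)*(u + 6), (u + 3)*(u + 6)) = u + 6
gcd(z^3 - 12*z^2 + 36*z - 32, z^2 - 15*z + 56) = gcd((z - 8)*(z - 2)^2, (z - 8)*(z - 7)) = z - 8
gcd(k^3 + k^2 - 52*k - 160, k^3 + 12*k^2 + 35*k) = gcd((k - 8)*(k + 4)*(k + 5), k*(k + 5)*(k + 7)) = k + 5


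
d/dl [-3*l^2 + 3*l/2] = 3/2 - 6*l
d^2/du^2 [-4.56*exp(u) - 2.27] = -4.56*exp(u)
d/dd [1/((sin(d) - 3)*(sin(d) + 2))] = (-sin(2*d) + cos(d))/((sin(d) - 3)^2*(sin(d) + 2)^2)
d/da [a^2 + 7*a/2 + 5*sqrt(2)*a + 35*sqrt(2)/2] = 2*a + 7/2 + 5*sqrt(2)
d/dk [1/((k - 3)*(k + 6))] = (-2*k - 3)/(k^4 + 6*k^3 - 27*k^2 - 108*k + 324)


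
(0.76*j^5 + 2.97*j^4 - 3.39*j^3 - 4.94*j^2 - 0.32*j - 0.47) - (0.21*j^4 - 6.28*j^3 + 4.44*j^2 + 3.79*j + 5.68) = 0.76*j^5 + 2.76*j^4 + 2.89*j^3 - 9.38*j^2 - 4.11*j - 6.15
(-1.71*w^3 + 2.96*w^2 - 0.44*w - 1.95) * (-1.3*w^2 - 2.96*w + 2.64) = 2.223*w^5 + 1.2136*w^4 - 12.704*w^3 + 11.6518*w^2 + 4.6104*w - 5.148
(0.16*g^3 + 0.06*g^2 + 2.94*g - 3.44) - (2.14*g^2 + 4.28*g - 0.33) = 0.16*g^3 - 2.08*g^2 - 1.34*g - 3.11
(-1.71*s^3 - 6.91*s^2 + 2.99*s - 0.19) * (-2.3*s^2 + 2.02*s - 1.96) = 3.933*s^5 + 12.4388*s^4 - 17.4836*s^3 + 20.0204*s^2 - 6.2442*s + 0.3724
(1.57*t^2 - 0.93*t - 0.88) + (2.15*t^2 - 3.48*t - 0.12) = 3.72*t^2 - 4.41*t - 1.0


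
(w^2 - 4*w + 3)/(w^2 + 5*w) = (w^2 - 4*w + 3)/(w*(w + 5))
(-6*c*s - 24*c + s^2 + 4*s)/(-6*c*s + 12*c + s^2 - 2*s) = (s + 4)/(s - 2)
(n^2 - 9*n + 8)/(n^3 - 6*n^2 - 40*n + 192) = (n - 1)/(n^2 + 2*n - 24)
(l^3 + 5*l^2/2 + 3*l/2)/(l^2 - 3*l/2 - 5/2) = l*(2*l + 3)/(2*l - 5)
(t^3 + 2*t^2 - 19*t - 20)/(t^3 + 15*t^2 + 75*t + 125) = (t^2 - 3*t - 4)/(t^2 + 10*t + 25)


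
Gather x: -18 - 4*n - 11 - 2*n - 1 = -6*n - 30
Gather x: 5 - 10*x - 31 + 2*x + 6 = -8*x - 20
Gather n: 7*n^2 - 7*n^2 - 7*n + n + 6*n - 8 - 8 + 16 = 0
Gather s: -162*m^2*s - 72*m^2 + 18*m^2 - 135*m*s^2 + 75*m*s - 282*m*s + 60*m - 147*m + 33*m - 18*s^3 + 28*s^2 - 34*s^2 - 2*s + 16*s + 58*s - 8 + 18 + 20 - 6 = -54*m^2 - 54*m - 18*s^3 + s^2*(-135*m - 6) + s*(-162*m^2 - 207*m + 72) + 24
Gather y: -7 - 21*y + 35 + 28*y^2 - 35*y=28*y^2 - 56*y + 28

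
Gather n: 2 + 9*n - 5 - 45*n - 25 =-36*n - 28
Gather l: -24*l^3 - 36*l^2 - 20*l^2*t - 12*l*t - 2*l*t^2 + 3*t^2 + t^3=-24*l^3 + l^2*(-20*t - 36) + l*(-2*t^2 - 12*t) + t^3 + 3*t^2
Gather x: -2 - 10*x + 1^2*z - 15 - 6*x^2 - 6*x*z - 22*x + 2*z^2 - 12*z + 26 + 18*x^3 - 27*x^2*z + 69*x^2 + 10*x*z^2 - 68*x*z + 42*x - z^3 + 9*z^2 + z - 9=18*x^3 + x^2*(63 - 27*z) + x*(10*z^2 - 74*z + 10) - z^3 + 11*z^2 - 10*z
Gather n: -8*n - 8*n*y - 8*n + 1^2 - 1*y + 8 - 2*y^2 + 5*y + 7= n*(-8*y - 16) - 2*y^2 + 4*y + 16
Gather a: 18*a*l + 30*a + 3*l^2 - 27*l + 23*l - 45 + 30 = a*(18*l + 30) + 3*l^2 - 4*l - 15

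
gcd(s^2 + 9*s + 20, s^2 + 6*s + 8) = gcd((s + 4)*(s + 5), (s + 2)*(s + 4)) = s + 4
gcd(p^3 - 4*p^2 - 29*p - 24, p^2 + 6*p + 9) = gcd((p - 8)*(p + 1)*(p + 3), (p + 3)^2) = p + 3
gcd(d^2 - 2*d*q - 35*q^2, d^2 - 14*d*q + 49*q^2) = -d + 7*q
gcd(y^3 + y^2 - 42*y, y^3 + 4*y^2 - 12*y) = y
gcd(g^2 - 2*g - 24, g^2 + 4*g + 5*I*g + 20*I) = g + 4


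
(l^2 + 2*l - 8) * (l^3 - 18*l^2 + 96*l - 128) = l^5 - 16*l^4 + 52*l^3 + 208*l^2 - 1024*l + 1024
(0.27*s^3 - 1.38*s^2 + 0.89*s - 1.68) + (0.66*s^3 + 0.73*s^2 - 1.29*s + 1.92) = 0.93*s^3 - 0.65*s^2 - 0.4*s + 0.24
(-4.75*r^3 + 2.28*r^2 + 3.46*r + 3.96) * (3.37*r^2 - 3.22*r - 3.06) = -16.0075*r^5 + 22.9786*r^4 + 18.8536*r^3 - 4.7728*r^2 - 23.3388*r - 12.1176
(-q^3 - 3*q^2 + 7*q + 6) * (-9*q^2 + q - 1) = 9*q^5 + 26*q^4 - 65*q^3 - 44*q^2 - q - 6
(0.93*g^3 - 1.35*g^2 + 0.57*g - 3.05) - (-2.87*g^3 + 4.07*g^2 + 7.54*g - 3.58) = 3.8*g^3 - 5.42*g^2 - 6.97*g + 0.53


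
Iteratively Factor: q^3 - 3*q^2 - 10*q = (q - 5)*(q^2 + 2*q) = (q - 5)*(q + 2)*(q)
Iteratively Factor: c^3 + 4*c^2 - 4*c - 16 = (c + 4)*(c^2 - 4) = (c - 2)*(c + 4)*(c + 2)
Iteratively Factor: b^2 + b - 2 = (b + 2)*(b - 1)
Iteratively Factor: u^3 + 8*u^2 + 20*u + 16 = (u + 2)*(u^2 + 6*u + 8) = (u + 2)^2*(u + 4)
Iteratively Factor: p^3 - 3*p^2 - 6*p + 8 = (p - 1)*(p^2 - 2*p - 8) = (p - 1)*(p + 2)*(p - 4)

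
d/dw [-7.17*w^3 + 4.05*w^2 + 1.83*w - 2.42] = -21.51*w^2 + 8.1*w + 1.83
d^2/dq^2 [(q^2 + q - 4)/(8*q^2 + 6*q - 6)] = 2*(2*q^3 - 78*q^2 - 54*q - 33)/(64*q^6 + 144*q^5 - 36*q^4 - 189*q^3 + 27*q^2 + 81*q - 27)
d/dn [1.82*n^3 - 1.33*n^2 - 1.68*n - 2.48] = 5.46*n^2 - 2.66*n - 1.68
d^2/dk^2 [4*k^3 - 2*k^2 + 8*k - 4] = 24*k - 4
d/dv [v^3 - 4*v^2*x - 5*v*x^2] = 3*v^2 - 8*v*x - 5*x^2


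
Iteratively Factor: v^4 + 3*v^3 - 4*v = (v + 2)*(v^3 + v^2 - 2*v) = v*(v + 2)*(v^2 + v - 2) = v*(v + 2)^2*(v - 1)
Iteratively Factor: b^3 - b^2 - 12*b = (b - 4)*(b^2 + 3*b) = b*(b - 4)*(b + 3)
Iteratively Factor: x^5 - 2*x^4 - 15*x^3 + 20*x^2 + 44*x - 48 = (x - 2)*(x^4 - 15*x^2 - 10*x + 24) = (x - 2)*(x + 2)*(x^3 - 2*x^2 - 11*x + 12) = (x - 2)*(x - 1)*(x + 2)*(x^2 - x - 12) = (x - 4)*(x - 2)*(x - 1)*(x + 2)*(x + 3)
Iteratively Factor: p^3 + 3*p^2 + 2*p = (p)*(p^2 + 3*p + 2) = p*(p + 1)*(p + 2)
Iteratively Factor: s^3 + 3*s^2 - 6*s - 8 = (s - 2)*(s^2 + 5*s + 4) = (s - 2)*(s + 4)*(s + 1)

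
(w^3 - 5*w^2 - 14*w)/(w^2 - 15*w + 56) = w*(w + 2)/(w - 8)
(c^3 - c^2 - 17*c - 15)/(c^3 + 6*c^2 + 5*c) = (c^2 - 2*c - 15)/(c*(c + 5))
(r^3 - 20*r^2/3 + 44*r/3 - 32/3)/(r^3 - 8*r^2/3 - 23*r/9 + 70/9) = 3*(3*r^2 - 14*r + 16)/(9*r^2 - 6*r - 35)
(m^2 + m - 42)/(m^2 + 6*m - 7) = (m - 6)/(m - 1)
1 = 1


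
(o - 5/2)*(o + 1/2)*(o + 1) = o^3 - o^2 - 13*o/4 - 5/4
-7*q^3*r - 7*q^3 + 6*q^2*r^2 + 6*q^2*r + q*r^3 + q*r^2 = (-q + r)*(7*q + r)*(q*r + q)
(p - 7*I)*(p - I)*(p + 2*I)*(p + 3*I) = p^4 - 3*I*p^3 + 27*p^2 + 13*I*p + 42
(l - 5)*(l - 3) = l^2 - 8*l + 15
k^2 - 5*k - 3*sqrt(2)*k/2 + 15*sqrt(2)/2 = (k - 5)*(k - 3*sqrt(2)/2)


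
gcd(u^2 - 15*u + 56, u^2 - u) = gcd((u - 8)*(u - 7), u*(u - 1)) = 1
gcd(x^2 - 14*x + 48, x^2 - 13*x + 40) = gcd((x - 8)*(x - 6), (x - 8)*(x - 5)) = x - 8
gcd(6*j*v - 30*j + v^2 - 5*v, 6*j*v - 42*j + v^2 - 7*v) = 6*j + v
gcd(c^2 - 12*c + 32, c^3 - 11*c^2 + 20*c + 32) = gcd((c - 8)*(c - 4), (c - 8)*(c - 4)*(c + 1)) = c^2 - 12*c + 32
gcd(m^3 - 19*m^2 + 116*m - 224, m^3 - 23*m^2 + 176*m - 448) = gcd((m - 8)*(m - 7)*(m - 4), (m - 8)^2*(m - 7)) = m^2 - 15*m + 56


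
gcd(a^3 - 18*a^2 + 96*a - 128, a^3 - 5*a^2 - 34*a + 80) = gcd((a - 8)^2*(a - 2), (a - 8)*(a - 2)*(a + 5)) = a^2 - 10*a + 16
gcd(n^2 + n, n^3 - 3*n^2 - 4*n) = n^2 + n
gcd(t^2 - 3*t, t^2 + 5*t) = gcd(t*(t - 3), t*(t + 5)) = t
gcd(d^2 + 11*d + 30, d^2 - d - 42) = d + 6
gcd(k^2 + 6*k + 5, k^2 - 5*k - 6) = k + 1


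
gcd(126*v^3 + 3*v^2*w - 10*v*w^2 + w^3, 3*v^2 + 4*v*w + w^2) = 3*v + w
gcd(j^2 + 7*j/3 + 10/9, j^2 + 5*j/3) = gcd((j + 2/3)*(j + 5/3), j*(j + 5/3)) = j + 5/3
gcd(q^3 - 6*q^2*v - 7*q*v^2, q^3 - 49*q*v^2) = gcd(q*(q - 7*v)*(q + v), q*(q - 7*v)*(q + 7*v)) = q^2 - 7*q*v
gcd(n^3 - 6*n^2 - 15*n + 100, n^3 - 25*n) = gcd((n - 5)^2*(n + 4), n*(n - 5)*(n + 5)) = n - 5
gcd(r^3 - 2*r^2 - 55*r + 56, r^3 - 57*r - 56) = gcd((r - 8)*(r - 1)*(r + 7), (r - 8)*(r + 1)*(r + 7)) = r^2 - r - 56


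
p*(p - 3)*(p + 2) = p^3 - p^2 - 6*p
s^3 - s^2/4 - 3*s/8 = s*(s - 3/4)*(s + 1/2)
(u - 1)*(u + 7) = u^2 + 6*u - 7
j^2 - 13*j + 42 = (j - 7)*(j - 6)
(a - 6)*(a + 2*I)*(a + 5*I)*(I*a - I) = I*a^4 - 7*a^3 - 7*I*a^3 + 49*a^2 - 4*I*a^2 - 42*a + 70*I*a - 60*I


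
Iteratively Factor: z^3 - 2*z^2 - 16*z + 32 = (z - 2)*(z^2 - 16) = (z - 4)*(z - 2)*(z + 4)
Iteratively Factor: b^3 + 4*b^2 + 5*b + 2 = (b + 1)*(b^2 + 3*b + 2) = (b + 1)*(b + 2)*(b + 1)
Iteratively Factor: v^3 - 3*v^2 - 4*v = (v - 4)*(v^2 + v) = (v - 4)*(v + 1)*(v)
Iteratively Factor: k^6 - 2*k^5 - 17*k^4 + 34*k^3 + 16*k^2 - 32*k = (k - 2)*(k^5 - 17*k^3 + 16*k) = k*(k - 2)*(k^4 - 17*k^2 + 16) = k*(k - 2)*(k - 1)*(k^3 + k^2 - 16*k - 16) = k*(k - 2)*(k - 1)*(k + 1)*(k^2 - 16) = k*(k - 2)*(k - 1)*(k + 1)*(k + 4)*(k - 4)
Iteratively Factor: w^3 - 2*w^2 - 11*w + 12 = (w - 4)*(w^2 + 2*w - 3) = (w - 4)*(w - 1)*(w + 3)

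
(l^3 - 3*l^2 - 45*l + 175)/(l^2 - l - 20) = (l^2 + 2*l - 35)/(l + 4)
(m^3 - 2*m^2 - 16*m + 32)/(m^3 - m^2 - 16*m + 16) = (m - 2)/(m - 1)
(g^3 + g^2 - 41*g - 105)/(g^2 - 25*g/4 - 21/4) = 4*(g^2 + 8*g + 15)/(4*g + 3)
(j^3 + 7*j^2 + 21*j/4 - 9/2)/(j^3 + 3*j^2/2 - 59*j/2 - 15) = (4*j^2 + 4*j - 3)/(2*(2*j^2 - 9*j - 5))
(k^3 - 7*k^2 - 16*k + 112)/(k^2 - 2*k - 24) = (k^2 - 11*k + 28)/(k - 6)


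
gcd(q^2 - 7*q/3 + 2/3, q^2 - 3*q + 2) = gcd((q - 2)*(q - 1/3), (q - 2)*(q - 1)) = q - 2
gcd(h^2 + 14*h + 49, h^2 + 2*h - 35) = h + 7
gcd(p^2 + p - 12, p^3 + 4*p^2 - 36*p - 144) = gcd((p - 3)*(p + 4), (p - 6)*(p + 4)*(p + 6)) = p + 4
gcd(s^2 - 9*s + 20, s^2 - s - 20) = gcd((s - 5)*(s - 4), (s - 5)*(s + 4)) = s - 5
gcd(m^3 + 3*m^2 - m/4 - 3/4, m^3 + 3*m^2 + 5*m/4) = m + 1/2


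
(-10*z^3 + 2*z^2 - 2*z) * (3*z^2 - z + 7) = -30*z^5 + 16*z^4 - 78*z^3 + 16*z^2 - 14*z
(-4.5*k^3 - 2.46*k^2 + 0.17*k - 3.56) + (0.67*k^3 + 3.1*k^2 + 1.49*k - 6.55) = -3.83*k^3 + 0.64*k^2 + 1.66*k - 10.11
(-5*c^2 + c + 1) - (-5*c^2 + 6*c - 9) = 10 - 5*c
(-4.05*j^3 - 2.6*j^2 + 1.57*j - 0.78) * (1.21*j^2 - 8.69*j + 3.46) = -4.9005*j^5 + 32.0485*j^4 + 10.4807*j^3 - 23.5831*j^2 + 12.2104*j - 2.6988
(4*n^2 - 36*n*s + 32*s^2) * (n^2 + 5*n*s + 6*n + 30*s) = 4*n^4 - 16*n^3*s + 24*n^3 - 148*n^2*s^2 - 96*n^2*s + 160*n*s^3 - 888*n*s^2 + 960*s^3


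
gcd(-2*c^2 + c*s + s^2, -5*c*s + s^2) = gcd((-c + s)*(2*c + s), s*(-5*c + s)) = 1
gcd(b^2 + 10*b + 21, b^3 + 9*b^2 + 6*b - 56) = b + 7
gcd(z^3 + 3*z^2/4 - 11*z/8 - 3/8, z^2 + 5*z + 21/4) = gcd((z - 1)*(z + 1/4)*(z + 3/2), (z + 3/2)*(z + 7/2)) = z + 3/2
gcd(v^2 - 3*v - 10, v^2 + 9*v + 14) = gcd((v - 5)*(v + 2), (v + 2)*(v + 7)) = v + 2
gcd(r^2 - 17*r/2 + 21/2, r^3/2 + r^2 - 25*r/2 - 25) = 1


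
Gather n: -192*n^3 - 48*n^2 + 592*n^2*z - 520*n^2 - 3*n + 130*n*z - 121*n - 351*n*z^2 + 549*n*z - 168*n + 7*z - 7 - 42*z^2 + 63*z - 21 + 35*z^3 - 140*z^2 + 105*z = -192*n^3 + n^2*(592*z - 568) + n*(-351*z^2 + 679*z - 292) + 35*z^3 - 182*z^2 + 175*z - 28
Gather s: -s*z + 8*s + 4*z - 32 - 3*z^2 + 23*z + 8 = s*(8 - z) - 3*z^2 + 27*z - 24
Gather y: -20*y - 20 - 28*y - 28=-48*y - 48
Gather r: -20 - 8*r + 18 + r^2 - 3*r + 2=r^2 - 11*r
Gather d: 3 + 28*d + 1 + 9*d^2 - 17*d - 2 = 9*d^2 + 11*d + 2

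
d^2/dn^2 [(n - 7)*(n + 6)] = 2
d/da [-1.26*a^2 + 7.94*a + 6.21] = 7.94 - 2.52*a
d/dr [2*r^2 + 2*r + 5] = 4*r + 2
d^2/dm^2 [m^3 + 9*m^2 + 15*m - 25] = 6*m + 18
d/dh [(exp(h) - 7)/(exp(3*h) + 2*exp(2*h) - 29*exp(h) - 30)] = (-(exp(h) - 7)*(3*exp(2*h) + 4*exp(h) - 29) + exp(3*h) + 2*exp(2*h) - 29*exp(h) - 30)*exp(h)/(exp(3*h) + 2*exp(2*h) - 29*exp(h) - 30)^2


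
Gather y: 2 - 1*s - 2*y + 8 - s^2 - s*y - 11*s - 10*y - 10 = -s^2 - 12*s + y*(-s - 12)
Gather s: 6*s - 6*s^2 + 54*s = -6*s^2 + 60*s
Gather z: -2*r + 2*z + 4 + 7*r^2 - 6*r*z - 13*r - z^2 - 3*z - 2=7*r^2 - 15*r - z^2 + z*(-6*r - 1) + 2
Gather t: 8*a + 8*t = 8*a + 8*t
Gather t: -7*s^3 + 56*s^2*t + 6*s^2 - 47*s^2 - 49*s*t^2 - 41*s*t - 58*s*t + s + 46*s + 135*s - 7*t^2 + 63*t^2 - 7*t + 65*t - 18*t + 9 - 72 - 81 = -7*s^3 - 41*s^2 + 182*s + t^2*(56 - 49*s) + t*(56*s^2 - 99*s + 40) - 144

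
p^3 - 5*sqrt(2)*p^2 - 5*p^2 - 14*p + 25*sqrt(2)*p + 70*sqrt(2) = (p - 7)*(p + 2)*(p - 5*sqrt(2))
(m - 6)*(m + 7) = m^2 + m - 42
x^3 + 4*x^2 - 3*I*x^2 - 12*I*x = x*(x + 4)*(x - 3*I)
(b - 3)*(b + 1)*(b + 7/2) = b^3 + 3*b^2/2 - 10*b - 21/2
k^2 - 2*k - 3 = (k - 3)*(k + 1)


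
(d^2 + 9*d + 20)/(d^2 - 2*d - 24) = (d + 5)/(d - 6)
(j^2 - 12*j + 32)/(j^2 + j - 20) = (j - 8)/(j + 5)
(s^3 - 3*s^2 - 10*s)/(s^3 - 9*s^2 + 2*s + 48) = s*(s - 5)/(s^2 - 11*s + 24)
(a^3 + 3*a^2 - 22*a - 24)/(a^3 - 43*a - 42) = (a - 4)/(a - 7)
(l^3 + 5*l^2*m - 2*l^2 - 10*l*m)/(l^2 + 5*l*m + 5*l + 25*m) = l*(l - 2)/(l + 5)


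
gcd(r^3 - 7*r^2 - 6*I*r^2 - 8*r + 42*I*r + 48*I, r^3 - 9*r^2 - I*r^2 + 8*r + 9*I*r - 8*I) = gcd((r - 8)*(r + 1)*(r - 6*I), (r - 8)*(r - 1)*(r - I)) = r - 8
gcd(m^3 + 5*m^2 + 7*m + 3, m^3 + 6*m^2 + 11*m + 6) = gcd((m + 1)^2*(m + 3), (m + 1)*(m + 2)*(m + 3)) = m^2 + 4*m + 3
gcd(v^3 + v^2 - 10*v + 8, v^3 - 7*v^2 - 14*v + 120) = v + 4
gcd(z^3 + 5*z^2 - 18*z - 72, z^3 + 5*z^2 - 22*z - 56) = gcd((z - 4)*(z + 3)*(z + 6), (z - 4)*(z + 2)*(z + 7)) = z - 4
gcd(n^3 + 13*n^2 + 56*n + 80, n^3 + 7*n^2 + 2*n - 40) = n^2 + 9*n + 20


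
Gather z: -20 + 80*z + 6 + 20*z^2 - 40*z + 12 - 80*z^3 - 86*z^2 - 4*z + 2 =-80*z^3 - 66*z^2 + 36*z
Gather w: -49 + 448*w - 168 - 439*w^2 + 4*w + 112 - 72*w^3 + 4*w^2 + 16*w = -72*w^3 - 435*w^2 + 468*w - 105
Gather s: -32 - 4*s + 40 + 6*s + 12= 2*s + 20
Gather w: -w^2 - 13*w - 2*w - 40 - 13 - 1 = -w^2 - 15*w - 54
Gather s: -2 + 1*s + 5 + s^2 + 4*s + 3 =s^2 + 5*s + 6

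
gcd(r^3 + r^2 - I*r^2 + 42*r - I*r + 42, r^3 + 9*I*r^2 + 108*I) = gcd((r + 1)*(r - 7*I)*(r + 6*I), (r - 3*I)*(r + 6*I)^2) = r + 6*I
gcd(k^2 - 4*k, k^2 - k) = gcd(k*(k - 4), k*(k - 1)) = k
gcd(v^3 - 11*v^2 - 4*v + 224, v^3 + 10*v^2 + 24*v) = v + 4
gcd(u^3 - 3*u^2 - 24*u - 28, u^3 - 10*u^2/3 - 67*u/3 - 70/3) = u^2 - 5*u - 14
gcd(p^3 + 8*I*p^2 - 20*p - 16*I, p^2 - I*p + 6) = p + 2*I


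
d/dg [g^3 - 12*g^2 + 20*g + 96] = 3*g^2 - 24*g + 20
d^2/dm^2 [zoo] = 0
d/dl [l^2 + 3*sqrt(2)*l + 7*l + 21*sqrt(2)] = 2*l + 3*sqrt(2) + 7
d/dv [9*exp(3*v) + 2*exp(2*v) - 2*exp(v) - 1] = (27*exp(2*v) + 4*exp(v) - 2)*exp(v)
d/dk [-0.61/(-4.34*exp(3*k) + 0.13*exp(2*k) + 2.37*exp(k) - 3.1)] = (-7.9422*exp(2*k) + 0.1586*exp(k) + 1.4457)*exp(k)/(4.34*exp(3*k) - 0.13*exp(2*k) - 2.37*exp(k) + 3.1)^2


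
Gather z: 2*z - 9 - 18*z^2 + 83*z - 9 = -18*z^2 + 85*z - 18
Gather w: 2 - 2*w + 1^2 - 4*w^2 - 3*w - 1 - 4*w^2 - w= -8*w^2 - 6*w + 2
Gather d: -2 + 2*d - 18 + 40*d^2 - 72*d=40*d^2 - 70*d - 20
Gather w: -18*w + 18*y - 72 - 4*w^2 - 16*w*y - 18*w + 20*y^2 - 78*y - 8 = -4*w^2 + w*(-16*y - 36) + 20*y^2 - 60*y - 80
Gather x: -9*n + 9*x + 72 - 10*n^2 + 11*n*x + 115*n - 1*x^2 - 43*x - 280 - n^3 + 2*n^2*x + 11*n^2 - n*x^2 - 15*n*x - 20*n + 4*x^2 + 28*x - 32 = -n^3 + n^2 + 86*n + x^2*(3 - n) + x*(2*n^2 - 4*n - 6) - 240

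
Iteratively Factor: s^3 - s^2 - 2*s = (s)*(s^2 - s - 2) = s*(s - 2)*(s + 1)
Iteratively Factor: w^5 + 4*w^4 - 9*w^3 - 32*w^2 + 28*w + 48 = (w - 2)*(w^4 + 6*w^3 + 3*w^2 - 26*w - 24) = (w - 2)^2*(w^3 + 8*w^2 + 19*w + 12) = (w - 2)^2*(w + 4)*(w^2 + 4*w + 3) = (w - 2)^2*(w + 3)*(w + 4)*(w + 1)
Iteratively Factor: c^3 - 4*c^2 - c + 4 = (c - 1)*(c^2 - 3*c - 4) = (c - 1)*(c + 1)*(c - 4)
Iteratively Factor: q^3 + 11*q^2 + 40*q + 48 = (q + 4)*(q^2 + 7*q + 12) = (q + 4)^2*(q + 3)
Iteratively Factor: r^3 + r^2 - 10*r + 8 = (r - 2)*(r^2 + 3*r - 4) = (r - 2)*(r - 1)*(r + 4)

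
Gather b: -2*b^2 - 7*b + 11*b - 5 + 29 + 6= -2*b^2 + 4*b + 30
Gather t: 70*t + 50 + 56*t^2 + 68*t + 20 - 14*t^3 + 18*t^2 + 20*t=-14*t^3 + 74*t^2 + 158*t + 70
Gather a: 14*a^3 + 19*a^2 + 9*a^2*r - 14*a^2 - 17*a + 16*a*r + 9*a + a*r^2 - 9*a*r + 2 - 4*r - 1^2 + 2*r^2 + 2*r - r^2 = 14*a^3 + a^2*(9*r + 5) + a*(r^2 + 7*r - 8) + r^2 - 2*r + 1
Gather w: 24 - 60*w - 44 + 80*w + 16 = 20*w - 4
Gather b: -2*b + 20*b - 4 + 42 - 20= 18*b + 18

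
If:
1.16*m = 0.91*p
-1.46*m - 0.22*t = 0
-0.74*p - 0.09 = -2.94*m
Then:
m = 0.05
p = 0.06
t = -0.30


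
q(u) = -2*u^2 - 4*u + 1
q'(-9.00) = 32.00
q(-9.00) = -125.00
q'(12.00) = -52.00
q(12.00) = -335.00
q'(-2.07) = 4.28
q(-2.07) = 0.71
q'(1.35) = -9.40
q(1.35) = -8.04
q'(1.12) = -8.48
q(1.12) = -5.99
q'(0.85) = -7.40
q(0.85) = -3.84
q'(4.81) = -23.24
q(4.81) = -64.51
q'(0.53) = -6.12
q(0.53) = -1.68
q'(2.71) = -14.84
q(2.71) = -24.53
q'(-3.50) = 10.00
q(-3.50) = -9.50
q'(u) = -4*u - 4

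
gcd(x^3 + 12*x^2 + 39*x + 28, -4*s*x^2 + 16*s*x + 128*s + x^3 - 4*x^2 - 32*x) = x + 4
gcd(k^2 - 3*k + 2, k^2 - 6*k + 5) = k - 1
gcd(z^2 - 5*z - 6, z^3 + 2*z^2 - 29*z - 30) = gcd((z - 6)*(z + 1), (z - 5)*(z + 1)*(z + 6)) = z + 1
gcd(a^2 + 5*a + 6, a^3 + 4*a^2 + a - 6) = a^2 + 5*a + 6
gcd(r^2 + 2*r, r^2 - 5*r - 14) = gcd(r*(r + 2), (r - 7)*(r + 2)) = r + 2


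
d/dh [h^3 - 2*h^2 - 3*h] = 3*h^2 - 4*h - 3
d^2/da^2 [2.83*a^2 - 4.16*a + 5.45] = 5.66000000000000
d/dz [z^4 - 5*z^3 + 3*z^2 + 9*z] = 4*z^3 - 15*z^2 + 6*z + 9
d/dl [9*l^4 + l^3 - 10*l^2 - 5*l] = 36*l^3 + 3*l^2 - 20*l - 5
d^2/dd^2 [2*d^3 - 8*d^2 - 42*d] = 12*d - 16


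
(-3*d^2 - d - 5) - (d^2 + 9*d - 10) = -4*d^2 - 10*d + 5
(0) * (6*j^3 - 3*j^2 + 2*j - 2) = 0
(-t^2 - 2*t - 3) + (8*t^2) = 7*t^2 - 2*t - 3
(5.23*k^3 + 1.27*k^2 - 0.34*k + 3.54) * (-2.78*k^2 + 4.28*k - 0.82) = -14.5394*k^5 + 18.8538*k^4 + 2.0922*k^3 - 12.3378*k^2 + 15.43*k - 2.9028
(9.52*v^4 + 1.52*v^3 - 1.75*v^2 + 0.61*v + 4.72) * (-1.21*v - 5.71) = -11.5192*v^5 - 56.1984*v^4 - 6.5617*v^3 + 9.2544*v^2 - 9.1943*v - 26.9512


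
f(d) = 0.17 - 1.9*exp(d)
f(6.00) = -766.34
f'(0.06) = -2.02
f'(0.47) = -3.04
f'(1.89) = -12.58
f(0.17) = -2.08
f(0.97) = -4.84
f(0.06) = -1.85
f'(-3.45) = -0.06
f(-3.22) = 0.09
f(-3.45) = 0.11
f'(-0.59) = -1.05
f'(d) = -1.9*exp(d)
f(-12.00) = 0.17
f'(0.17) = -2.25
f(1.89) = -12.41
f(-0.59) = -0.88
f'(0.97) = -5.01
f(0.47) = -2.87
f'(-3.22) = -0.08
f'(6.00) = -766.51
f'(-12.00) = 0.00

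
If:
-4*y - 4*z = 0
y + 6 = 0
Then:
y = -6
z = 6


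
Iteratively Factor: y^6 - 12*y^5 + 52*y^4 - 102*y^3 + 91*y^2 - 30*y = (y - 1)*(y^5 - 11*y^4 + 41*y^3 - 61*y^2 + 30*y) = y*(y - 1)*(y^4 - 11*y^3 + 41*y^2 - 61*y + 30) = y*(y - 5)*(y - 1)*(y^3 - 6*y^2 + 11*y - 6) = y*(y - 5)*(y - 3)*(y - 1)*(y^2 - 3*y + 2) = y*(y - 5)*(y - 3)*(y - 1)^2*(y - 2)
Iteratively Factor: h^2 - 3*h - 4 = (h + 1)*(h - 4)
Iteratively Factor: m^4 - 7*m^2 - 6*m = (m - 3)*(m^3 + 3*m^2 + 2*m) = (m - 3)*(m + 1)*(m^2 + 2*m) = (m - 3)*(m + 1)*(m + 2)*(m)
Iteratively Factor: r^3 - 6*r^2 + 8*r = (r - 4)*(r^2 - 2*r) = r*(r - 4)*(r - 2)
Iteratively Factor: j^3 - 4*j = (j - 2)*(j^2 + 2*j) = (j - 2)*(j + 2)*(j)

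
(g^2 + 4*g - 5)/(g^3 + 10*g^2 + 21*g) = (g^2 + 4*g - 5)/(g*(g^2 + 10*g + 21))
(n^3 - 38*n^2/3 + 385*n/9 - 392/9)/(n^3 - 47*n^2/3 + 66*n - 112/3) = (9*n^2 - 42*n + 49)/(3*(3*n^2 - 23*n + 14))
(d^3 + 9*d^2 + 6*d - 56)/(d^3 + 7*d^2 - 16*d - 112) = (d - 2)/(d - 4)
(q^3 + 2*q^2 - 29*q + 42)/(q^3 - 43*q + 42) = (q^2 - 5*q + 6)/(q^2 - 7*q + 6)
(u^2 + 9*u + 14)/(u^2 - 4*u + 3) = (u^2 + 9*u + 14)/(u^2 - 4*u + 3)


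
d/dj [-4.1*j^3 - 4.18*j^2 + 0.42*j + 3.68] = -12.3*j^2 - 8.36*j + 0.42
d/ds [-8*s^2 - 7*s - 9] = -16*s - 7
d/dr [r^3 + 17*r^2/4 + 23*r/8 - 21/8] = 3*r^2 + 17*r/2 + 23/8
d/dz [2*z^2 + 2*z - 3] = 4*z + 2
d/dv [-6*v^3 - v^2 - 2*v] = -18*v^2 - 2*v - 2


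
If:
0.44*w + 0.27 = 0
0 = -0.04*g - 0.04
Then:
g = -1.00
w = -0.61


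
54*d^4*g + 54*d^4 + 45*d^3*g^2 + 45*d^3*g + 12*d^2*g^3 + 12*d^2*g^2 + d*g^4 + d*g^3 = (3*d + g)^2*(6*d + g)*(d*g + d)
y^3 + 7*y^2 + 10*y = y*(y + 2)*(y + 5)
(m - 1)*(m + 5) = m^2 + 4*m - 5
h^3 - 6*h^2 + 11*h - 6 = (h - 3)*(h - 2)*(h - 1)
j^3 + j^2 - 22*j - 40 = (j - 5)*(j + 2)*(j + 4)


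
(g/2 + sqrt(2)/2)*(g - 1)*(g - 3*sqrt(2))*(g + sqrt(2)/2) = g^4/2 - 3*sqrt(2)*g^3/4 - g^3/2 - 4*g^2 + 3*sqrt(2)*g^2/4 - 3*sqrt(2)*g/2 + 4*g + 3*sqrt(2)/2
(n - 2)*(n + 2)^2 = n^3 + 2*n^2 - 4*n - 8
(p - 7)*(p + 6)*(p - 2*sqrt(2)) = p^3 - 2*sqrt(2)*p^2 - p^2 - 42*p + 2*sqrt(2)*p + 84*sqrt(2)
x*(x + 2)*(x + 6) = x^3 + 8*x^2 + 12*x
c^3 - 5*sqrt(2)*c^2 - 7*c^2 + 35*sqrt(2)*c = c*(c - 7)*(c - 5*sqrt(2))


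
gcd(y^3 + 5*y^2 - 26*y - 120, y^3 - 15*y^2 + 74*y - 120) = y - 5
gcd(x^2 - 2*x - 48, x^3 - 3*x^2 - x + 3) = 1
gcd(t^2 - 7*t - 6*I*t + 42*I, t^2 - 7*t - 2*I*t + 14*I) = t - 7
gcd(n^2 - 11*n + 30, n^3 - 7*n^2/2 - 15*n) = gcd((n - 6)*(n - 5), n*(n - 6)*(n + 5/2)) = n - 6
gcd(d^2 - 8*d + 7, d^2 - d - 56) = 1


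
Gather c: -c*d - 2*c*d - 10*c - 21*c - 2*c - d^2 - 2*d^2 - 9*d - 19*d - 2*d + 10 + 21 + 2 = c*(-3*d - 33) - 3*d^2 - 30*d + 33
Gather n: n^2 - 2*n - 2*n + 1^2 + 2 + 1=n^2 - 4*n + 4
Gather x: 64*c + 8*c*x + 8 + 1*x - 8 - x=8*c*x + 64*c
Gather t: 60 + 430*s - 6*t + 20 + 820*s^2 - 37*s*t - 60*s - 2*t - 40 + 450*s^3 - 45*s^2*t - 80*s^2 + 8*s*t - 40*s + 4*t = 450*s^3 + 740*s^2 + 330*s + t*(-45*s^2 - 29*s - 4) + 40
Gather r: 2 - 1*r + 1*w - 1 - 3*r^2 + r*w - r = -3*r^2 + r*(w - 2) + w + 1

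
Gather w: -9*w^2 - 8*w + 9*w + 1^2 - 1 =-9*w^2 + w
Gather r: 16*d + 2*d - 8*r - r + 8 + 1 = 18*d - 9*r + 9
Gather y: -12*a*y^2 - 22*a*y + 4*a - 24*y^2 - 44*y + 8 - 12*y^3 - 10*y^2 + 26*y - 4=4*a - 12*y^3 + y^2*(-12*a - 34) + y*(-22*a - 18) + 4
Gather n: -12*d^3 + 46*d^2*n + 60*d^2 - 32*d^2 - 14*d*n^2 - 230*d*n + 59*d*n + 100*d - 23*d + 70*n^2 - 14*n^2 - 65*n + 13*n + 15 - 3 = -12*d^3 + 28*d^2 + 77*d + n^2*(56 - 14*d) + n*(46*d^2 - 171*d - 52) + 12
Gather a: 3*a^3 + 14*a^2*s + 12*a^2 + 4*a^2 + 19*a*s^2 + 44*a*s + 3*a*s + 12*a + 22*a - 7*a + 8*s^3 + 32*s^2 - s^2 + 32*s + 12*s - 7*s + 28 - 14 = 3*a^3 + a^2*(14*s + 16) + a*(19*s^2 + 47*s + 27) + 8*s^3 + 31*s^2 + 37*s + 14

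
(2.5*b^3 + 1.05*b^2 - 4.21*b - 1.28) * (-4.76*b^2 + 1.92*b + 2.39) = -11.9*b^5 - 0.198*b^4 + 28.0306*b^3 + 0.5191*b^2 - 12.5195*b - 3.0592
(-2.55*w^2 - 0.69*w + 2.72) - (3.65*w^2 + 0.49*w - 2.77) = -6.2*w^2 - 1.18*w + 5.49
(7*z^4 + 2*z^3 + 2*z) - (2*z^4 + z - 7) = 5*z^4 + 2*z^3 + z + 7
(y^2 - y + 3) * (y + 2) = y^3 + y^2 + y + 6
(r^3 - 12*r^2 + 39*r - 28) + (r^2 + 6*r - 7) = r^3 - 11*r^2 + 45*r - 35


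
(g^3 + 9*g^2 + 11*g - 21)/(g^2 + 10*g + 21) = g - 1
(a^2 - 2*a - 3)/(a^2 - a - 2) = (a - 3)/(a - 2)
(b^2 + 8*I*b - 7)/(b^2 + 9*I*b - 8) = (b + 7*I)/(b + 8*I)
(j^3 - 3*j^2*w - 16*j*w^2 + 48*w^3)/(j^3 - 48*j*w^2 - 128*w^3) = (-j^2 + 7*j*w - 12*w^2)/(-j^2 + 4*j*w + 32*w^2)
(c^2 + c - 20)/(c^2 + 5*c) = (c - 4)/c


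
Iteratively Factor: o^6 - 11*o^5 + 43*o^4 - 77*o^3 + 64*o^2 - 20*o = (o - 5)*(o^5 - 6*o^4 + 13*o^3 - 12*o^2 + 4*o) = (o - 5)*(o - 1)*(o^4 - 5*o^3 + 8*o^2 - 4*o) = (o - 5)*(o - 2)*(o - 1)*(o^3 - 3*o^2 + 2*o) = (o - 5)*(o - 2)*(o - 1)^2*(o^2 - 2*o) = (o - 5)*(o - 2)^2*(o - 1)^2*(o)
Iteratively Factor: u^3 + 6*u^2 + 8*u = (u)*(u^2 + 6*u + 8) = u*(u + 4)*(u + 2)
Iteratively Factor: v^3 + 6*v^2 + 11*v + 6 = (v + 3)*(v^2 + 3*v + 2) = (v + 2)*(v + 3)*(v + 1)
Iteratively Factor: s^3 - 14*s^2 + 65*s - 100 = (s - 4)*(s^2 - 10*s + 25) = (s - 5)*(s - 4)*(s - 5)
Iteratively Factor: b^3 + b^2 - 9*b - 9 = (b - 3)*(b^2 + 4*b + 3) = (b - 3)*(b + 3)*(b + 1)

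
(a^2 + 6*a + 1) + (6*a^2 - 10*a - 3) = 7*a^2 - 4*a - 2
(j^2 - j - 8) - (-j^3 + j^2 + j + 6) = j^3 - 2*j - 14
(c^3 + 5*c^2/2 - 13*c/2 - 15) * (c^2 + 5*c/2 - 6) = c^5 + 5*c^4 - 25*c^3/4 - 185*c^2/4 + 3*c/2 + 90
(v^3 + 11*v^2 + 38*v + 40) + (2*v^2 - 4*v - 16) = v^3 + 13*v^2 + 34*v + 24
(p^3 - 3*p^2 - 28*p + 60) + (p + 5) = p^3 - 3*p^2 - 27*p + 65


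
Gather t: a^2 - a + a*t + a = a^2 + a*t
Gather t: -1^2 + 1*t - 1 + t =2*t - 2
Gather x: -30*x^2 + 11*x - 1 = -30*x^2 + 11*x - 1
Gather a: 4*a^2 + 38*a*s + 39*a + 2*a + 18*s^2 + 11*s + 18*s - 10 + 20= 4*a^2 + a*(38*s + 41) + 18*s^2 + 29*s + 10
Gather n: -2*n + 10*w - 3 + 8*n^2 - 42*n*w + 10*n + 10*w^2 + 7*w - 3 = 8*n^2 + n*(8 - 42*w) + 10*w^2 + 17*w - 6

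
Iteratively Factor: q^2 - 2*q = (q - 2)*(q)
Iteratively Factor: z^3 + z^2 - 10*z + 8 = (z + 4)*(z^2 - 3*z + 2) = (z - 1)*(z + 4)*(z - 2)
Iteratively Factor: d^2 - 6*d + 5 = (d - 5)*(d - 1)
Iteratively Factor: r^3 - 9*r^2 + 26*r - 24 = (r - 3)*(r^2 - 6*r + 8) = (r - 3)*(r - 2)*(r - 4)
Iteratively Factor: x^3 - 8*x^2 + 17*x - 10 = (x - 1)*(x^2 - 7*x + 10) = (x - 5)*(x - 1)*(x - 2)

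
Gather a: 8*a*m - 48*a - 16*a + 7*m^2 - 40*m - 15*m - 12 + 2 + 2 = a*(8*m - 64) + 7*m^2 - 55*m - 8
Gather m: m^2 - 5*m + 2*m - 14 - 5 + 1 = m^2 - 3*m - 18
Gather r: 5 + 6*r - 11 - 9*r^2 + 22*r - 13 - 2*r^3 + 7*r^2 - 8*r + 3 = -2*r^3 - 2*r^2 + 20*r - 16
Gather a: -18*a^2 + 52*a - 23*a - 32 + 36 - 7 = -18*a^2 + 29*a - 3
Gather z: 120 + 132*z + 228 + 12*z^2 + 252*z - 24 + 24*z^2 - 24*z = 36*z^2 + 360*z + 324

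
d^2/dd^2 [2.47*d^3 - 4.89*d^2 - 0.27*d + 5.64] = 14.82*d - 9.78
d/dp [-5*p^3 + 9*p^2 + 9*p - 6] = -15*p^2 + 18*p + 9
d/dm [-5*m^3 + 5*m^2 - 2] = 5*m*(2 - 3*m)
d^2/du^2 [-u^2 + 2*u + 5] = -2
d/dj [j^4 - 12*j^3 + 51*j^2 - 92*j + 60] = 4*j^3 - 36*j^2 + 102*j - 92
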